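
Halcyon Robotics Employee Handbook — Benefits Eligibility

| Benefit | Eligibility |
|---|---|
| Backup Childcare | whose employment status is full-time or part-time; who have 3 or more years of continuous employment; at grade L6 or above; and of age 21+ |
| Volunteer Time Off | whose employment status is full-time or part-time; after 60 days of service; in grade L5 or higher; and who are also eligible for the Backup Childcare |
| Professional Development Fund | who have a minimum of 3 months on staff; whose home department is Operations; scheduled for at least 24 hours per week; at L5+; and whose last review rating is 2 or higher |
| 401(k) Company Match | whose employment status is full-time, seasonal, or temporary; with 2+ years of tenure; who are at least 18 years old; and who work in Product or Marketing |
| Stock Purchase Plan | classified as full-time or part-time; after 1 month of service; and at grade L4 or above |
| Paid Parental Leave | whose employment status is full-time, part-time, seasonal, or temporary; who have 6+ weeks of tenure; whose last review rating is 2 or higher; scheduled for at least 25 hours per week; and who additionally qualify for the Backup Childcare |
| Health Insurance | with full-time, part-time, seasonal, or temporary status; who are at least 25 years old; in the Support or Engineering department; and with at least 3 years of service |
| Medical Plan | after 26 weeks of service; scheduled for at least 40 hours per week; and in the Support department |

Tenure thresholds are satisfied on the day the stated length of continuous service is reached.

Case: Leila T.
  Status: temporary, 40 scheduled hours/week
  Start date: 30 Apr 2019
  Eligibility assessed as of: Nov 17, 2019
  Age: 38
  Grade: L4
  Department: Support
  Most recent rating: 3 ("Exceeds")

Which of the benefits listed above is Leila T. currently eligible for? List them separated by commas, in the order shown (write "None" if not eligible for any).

Service from 30 Apr 2019 to Nov 17, 2019: 201 days.
Backup Childcare — status temporary ✗ (requires full-time or part-time) → not eligible.
Volunteer Time Off — status temporary ✗ (requires full-time or part-time) → not eligible.
Professional Development Fund — service 201 days ≥ 3 months (≈90 days) ✓; dept Support ✗ → not eligible.
401(k) Company Match — status temporary ✓; service 201 days < 2 years (≈730 days) ✗ → not eligible.
Stock Purchase Plan — status temporary ✗ (requires full-time or part-time) → not eligible.
Paid Parental Leave — status temporary ✓; service 201 days ≥ 6 weeks (≈42 days) ✓; rating 3 ≥ 2 ✓; 40 hrs/wk ≥ 25 ✓; not eligible for Backup Childcare ✗ → not eligible.
Health Insurance — status temporary ✓; age 38 ≥ 25 ✓; dept Support ✓; service 201 days < 3 years (≈1095 days) ✗ → not eligible.
Medical Plan — service 201 days ≥ 26 weeks (≈182 days) ✓; 40 hrs/wk ≥ 40 ✓; dept Support ✓ → eligible.

Medical Plan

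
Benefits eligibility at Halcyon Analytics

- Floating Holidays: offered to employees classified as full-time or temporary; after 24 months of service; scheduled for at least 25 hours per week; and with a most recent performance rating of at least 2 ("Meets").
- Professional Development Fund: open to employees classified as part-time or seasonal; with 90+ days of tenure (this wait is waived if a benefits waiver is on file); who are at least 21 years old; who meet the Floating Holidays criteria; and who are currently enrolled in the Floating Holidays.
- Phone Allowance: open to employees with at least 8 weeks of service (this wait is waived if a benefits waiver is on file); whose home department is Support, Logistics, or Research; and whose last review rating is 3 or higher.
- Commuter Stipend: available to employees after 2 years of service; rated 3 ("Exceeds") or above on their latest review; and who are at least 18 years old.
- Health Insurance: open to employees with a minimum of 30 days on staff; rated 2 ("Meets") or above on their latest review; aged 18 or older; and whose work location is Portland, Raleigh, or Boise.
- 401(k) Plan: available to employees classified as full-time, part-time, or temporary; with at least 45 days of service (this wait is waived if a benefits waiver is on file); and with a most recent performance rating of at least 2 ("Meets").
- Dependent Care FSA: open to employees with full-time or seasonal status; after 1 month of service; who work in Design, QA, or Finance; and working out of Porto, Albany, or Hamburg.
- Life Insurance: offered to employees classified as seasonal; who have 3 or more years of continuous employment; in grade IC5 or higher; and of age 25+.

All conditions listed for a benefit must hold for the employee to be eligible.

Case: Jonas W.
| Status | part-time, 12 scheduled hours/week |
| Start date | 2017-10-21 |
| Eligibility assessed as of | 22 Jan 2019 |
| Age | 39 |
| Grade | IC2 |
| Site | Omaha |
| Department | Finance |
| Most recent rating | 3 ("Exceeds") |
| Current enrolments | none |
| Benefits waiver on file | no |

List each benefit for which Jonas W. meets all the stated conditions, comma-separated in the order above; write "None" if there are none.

Service from 2017-10-21 to 22 Jan 2019: 458 days.
Floating Holidays — status part-time ✗ (requires full-time or temporary) → not eligible.
Professional Development Fund — status part-time ✓; no waiver, service 458 days ≥ 90 days ✓; age 39 ≥ 21 ✓; not eligible for Floating Holidays ✗ → not eligible.
Phone Allowance — no waiver, service 458 days ≥ 8 weeks (≈56 days) ✓; dept Finance ✗ → not eligible.
Commuter Stipend — service 458 days < 2 years (≈730 days) ✗ → not eligible.
Health Insurance — service 458 days ≥ 30 days ✓; rating 3 ≥ 2 ✓; age 39 ≥ 18 ✓; site Omaha ✗ (not Portland, Raleigh, or Boise) → not eligible.
401(k) Plan — status part-time ✓; no waiver, service 458 days ≥ 45 days ✓; rating 3 ≥ 2 ✓ → eligible.
Dependent Care FSA — status part-time ✗ (requires full-time or seasonal) → not eligible.
Life Insurance — status part-time ✗ (requires seasonal) → not eligible.

401(k) Plan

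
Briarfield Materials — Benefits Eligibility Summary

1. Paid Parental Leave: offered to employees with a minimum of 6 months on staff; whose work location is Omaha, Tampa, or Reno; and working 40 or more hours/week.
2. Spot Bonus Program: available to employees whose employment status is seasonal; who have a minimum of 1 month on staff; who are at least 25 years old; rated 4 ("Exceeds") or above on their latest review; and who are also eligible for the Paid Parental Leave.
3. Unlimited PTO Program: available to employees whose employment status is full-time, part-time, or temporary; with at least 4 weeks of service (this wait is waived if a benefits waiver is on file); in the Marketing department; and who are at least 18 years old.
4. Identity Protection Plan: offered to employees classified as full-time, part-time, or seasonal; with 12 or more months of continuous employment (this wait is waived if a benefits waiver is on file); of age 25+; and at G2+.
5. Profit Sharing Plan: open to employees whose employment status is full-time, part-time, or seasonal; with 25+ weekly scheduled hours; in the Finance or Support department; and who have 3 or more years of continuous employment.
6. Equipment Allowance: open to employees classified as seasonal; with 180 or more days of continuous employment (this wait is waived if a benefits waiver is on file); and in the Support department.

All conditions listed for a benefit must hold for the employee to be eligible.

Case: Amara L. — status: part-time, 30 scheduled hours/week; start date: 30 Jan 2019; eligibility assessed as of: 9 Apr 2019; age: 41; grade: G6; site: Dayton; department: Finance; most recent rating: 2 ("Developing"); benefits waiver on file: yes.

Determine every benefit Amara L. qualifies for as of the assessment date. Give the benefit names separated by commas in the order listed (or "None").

Service from 30 Jan 2019 to 9 Apr 2019: 69 days.
Paid Parental Leave — service 69 days < 6 months (≈180 days) ✗ → not eligible.
Spot Bonus Program — status part-time ✗ (requires seasonal) → not eligible.
Unlimited PTO Program — status part-time ✓; benefits waiver on file ✓; dept Finance ✗ → not eligible.
Identity Protection Plan — status part-time ✓; benefits waiver on file ✓; age 41 ≥ 25 ✓; grade G6 ≥ G2 ✓ → eligible.
Profit Sharing Plan — status part-time ✓; 30 hrs/wk ≥ 25 ✓; dept Finance ✓; service 69 days < 3 years (≈1095 days) ✗ → not eligible.
Equipment Allowance — status part-time ✗ (requires seasonal) → not eligible.

Identity Protection Plan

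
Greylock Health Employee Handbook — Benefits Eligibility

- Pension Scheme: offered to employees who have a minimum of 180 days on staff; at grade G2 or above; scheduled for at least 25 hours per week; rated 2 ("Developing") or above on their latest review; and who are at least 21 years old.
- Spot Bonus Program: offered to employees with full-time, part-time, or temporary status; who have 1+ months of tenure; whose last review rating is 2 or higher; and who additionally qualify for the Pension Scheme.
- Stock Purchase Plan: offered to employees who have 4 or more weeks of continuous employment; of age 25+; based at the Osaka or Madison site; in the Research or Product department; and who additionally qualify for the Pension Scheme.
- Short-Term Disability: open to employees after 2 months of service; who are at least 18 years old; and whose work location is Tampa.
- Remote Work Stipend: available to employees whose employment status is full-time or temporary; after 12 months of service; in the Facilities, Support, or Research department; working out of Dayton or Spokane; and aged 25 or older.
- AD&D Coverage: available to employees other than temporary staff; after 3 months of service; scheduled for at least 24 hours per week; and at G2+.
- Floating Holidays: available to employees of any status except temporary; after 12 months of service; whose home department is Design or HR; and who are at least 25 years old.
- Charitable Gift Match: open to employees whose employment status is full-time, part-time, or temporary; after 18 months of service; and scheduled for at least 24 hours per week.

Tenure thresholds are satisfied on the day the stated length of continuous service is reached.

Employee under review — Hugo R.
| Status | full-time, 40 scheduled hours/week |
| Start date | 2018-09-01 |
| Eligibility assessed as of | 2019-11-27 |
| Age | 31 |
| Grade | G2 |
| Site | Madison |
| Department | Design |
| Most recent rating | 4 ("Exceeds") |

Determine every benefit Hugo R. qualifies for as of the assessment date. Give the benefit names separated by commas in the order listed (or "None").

Pension Scheme, Spot Bonus Program, AD&D Coverage, Floating Holidays

Service from 2018-09-01 to 2019-11-27: 452 days.
Pension Scheme — service 452 days ≥ 180 days ✓; grade G2 ≥ G2 ✓; 40 hrs/wk ≥ 25 ✓; rating 4 ≥ 2 ✓; age 31 ≥ 21 ✓ → eligible.
Spot Bonus Program — status full-time ✓; service 452 days ≥ 1 month (≈30 days) ✓; rating 4 ≥ 2 ✓; eligible for Pension Scheme ✓ → eligible.
Stock Purchase Plan — service 452 days ≥ 4 weeks (≈28 days) ✓; age 31 ≥ 25 ✓; site Madison ✓; dept Design ✗ → not eligible.
Short-Term Disability — service 452 days ≥ 2 months (≈60 days) ✓; age 31 ≥ 18 ✓; site Madison ✗ (not Tampa) → not eligible.
Remote Work Stipend — status full-time ✓; service 452 days ≥ 12 months (≈360 days) ✓; dept Design ✗ → not eligible.
AD&D Coverage — status full-time ✓ (not excluded); service 452 days ≥ 3 months (≈90 days) ✓; 40 hrs/wk ≥ 24 ✓; grade G2 ≥ G2 ✓ → eligible.
Floating Holidays — status full-time ✓ (not excluded); service 452 days ≥ 12 months (≈360 days) ✓; dept Design ✓; age 31 ≥ 25 ✓ → eligible.
Charitable Gift Match — status full-time ✓; service 452 days < 18 months (≈540 days) ✗ → not eligible.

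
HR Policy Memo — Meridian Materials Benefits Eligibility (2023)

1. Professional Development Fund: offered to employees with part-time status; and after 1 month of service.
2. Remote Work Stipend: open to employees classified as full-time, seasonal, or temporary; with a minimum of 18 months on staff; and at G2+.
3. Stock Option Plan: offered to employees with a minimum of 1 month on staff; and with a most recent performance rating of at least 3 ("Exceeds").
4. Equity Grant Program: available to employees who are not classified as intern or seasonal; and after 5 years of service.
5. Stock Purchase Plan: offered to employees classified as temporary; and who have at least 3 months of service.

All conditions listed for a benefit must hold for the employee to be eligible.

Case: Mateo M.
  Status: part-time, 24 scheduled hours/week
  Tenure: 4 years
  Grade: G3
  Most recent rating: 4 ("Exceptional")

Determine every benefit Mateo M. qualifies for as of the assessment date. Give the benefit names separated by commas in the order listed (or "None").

Professional Development Fund, Stock Option Plan

Professional Development Fund — status part-time ✓; service 4 years ≥ 1 month (≈30 days) ✓ → eligible.
Remote Work Stipend — status part-time ✗ (requires full-time, seasonal, or temporary) → not eligible.
Stock Option Plan — service 4 years ≥ 1 month (≈30 days) ✓; rating 4 ≥ 3 ✓ → eligible.
Equity Grant Program — status part-time ✓ (not excluded); service 4 years < 5 years ✗ → not eligible.
Stock Purchase Plan — status part-time ✗ (requires temporary) → not eligible.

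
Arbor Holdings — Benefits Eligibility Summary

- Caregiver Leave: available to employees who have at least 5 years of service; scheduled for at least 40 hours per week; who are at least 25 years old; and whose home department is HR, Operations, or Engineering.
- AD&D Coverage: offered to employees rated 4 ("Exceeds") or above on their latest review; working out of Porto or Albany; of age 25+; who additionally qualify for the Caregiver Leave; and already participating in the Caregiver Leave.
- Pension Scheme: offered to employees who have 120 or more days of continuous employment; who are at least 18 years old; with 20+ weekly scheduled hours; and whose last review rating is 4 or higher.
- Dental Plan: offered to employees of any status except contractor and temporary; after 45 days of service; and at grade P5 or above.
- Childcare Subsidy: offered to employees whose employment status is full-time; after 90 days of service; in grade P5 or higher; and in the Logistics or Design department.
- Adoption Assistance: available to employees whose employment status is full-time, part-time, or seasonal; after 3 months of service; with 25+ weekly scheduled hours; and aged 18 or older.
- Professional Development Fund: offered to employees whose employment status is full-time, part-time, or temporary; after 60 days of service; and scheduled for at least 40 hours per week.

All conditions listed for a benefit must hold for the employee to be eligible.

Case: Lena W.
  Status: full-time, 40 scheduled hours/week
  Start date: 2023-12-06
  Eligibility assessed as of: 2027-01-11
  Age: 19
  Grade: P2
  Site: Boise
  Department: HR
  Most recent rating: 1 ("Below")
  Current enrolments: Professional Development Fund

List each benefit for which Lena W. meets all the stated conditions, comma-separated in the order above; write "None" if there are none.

Adoption Assistance, Professional Development Fund

Service from 2023-12-06 to 2027-01-11: 1132 days.
Caregiver Leave — service 1132 days < 5 years (≈1825 days) ✗ → not eligible.
AD&D Coverage — rating 1 < 4 ✗ → not eligible.
Pension Scheme — service 1132 days ≥ 120 days ✓; age 19 ≥ 18 ✓; 40 hrs/wk ≥ 20 ✓; rating 1 < 4 ✗ → not eligible.
Dental Plan — status full-time ✓ (not excluded); service 1132 days ≥ 45 days ✓; grade P2 < P5 ✗ → not eligible.
Childcare Subsidy — status full-time ✓; service 1132 days ≥ 90 days ✓; grade P2 < P5 ✗ → not eligible.
Adoption Assistance — status full-time ✓; service 1132 days ≥ 3 months (≈90 days) ✓; 40 hrs/wk ≥ 25 ✓; age 19 ≥ 18 ✓ → eligible.
Professional Development Fund — status full-time ✓; service 1132 days ≥ 60 days ✓; 40 hrs/wk ≥ 40 ✓ → eligible.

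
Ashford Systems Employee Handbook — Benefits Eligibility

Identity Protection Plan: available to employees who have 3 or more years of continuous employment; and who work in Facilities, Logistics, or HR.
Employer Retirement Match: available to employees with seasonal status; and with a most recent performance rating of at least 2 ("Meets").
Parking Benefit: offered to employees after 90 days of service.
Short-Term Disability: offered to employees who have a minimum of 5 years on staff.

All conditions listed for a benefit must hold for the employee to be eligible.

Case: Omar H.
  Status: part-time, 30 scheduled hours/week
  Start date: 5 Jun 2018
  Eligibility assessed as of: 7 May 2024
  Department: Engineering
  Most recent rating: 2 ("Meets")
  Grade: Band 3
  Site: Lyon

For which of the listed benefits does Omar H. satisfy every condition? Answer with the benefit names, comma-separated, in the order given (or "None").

Parking Benefit, Short-Term Disability

Service from 5 Jun 2018 to 7 May 2024: 2163 days.
Identity Protection Plan — service 2163 days ≥ 3 years (≈1095 days) ✓; dept Engineering ✗ → not eligible.
Employer Retirement Match — status part-time ✗ (requires seasonal) → not eligible.
Parking Benefit — service 2163 days ≥ 90 days ✓ → eligible.
Short-Term Disability — service 2163 days ≥ 5 years (≈1825 days) ✓ → eligible.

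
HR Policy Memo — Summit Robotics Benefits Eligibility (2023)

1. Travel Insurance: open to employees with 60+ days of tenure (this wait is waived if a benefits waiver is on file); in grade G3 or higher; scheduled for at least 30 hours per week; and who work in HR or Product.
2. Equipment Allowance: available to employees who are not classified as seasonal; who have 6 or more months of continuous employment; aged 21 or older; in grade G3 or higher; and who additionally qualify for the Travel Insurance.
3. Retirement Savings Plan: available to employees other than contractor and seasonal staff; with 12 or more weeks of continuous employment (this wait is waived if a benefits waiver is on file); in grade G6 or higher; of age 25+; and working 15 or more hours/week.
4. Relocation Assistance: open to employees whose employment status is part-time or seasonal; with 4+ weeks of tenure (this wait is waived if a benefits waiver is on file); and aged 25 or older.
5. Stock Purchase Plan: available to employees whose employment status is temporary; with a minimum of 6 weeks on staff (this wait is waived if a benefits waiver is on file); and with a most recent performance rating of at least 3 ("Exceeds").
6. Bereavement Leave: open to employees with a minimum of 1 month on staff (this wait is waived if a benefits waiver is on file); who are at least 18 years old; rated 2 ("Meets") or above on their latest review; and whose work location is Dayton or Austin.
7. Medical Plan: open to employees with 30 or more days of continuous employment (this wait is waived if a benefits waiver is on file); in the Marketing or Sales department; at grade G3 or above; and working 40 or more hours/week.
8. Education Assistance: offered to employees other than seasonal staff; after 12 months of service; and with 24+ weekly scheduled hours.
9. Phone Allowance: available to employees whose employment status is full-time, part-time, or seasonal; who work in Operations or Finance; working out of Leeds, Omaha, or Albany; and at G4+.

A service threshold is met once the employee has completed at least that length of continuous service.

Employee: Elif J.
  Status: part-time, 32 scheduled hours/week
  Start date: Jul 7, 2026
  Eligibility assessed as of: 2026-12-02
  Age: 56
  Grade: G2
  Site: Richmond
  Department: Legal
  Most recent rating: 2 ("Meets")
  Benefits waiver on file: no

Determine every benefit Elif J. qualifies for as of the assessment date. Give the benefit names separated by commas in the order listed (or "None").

Relocation Assistance

Service from Jul 7, 2026 to 2026-12-02: 148 days.
Travel Insurance — no waiver, service 148 days ≥ 60 days ✓; grade G2 < G3 ✗ → not eligible.
Equipment Allowance — status part-time ✓ (not excluded); service 148 days < 6 months (≈180 days) ✗ → not eligible.
Retirement Savings Plan — status part-time ✓ (not excluded); no waiver, service 148 days ≥ 12 weeks (≈84 days) ✓; grade G2 < G6 ✗ → not eligible.
Relocation Assistance — status part-time ✓; no waiver, service 148 days ≥ 4 weeks (≈28 days) ✓; age 56 ≥ 25 ✓ → eligible.
Stock Purchase Plan — status part-time ✗ (requires temporary) → not eligible.
Bereavement Leave — no waiver, service 148 days ≥ 1 month (≈30 days) ✓; age 56 ≥ 18 ✓; rating 2 ≥ 2 ✓; site Richmond ✗ (not Dayton or Austin) → not eligible.
Medical Plan — no waiver, service 148 days ≥ 30 days ✓; dept Legal ✗ → not eligible.
Education Assistance — status part-time ✓ (not excluded); service 148 days < 12 months (≈360 days) ✗ → not eligible.
Phone Allowance — status part-time ✓; dept Legal ✗ → not eligible.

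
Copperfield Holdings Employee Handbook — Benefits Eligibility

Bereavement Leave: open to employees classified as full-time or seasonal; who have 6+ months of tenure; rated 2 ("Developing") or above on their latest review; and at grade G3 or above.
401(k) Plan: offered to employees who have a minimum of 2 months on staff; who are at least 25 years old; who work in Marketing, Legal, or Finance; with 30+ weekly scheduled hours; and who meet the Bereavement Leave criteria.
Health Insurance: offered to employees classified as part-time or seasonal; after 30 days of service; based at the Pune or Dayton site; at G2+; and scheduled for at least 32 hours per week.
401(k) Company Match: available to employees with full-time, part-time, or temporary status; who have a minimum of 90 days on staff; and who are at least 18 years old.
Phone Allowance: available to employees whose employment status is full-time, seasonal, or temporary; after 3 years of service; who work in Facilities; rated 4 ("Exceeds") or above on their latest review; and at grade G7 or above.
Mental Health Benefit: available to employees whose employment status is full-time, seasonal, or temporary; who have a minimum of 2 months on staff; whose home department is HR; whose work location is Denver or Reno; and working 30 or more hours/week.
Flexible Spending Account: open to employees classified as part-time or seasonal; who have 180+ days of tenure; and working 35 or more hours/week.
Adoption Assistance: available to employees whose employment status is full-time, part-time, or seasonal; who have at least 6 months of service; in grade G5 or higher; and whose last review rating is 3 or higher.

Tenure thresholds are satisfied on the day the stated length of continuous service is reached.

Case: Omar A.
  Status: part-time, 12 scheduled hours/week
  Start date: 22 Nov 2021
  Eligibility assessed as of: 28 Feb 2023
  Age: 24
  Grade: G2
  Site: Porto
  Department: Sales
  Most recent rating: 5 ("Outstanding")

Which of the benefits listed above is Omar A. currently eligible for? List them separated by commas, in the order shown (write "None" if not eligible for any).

Service from 22 Nov 2021 to 28 Feb 2023: 463 days.
Bereavement Leave — status part-time ✗ (requires full-time or seasonal) → not eligible.
401(k) Plan — service 463 days ≥ 2 months (≈60 days) ✓; age 24 < 25 ✗ → not eligible.
Health Insurance — status part-time ✓; service 463 days ≥ 30 days ✓; site Porto ✗ (not Pune or Dayton) → not eligible.
401(k) Company Match — status part-time ✓; service 463 days ≥ 90 days ✓; age 24 ≥ 18 ✓ → eligible.
Phone Allowance — status part-time ✗ (requires full-time, seasonal, or temporary) → not eligible.
Mental Health Benefit — status part-time ✗ (requires full-time, seasonal, or temporary) → not eligible.
Flexible Spending Account — status part-time ✓; service 463 days ≥ 180 days ✓; 12 hrs/wk < 35 ✗ → not eligible.
Adoption Assistance — status part-time ✓; service 463 days ≥ 6 months (≈180 days) ✓; grade G2 < G5 ✗ → not eligible.

401(k) Company Match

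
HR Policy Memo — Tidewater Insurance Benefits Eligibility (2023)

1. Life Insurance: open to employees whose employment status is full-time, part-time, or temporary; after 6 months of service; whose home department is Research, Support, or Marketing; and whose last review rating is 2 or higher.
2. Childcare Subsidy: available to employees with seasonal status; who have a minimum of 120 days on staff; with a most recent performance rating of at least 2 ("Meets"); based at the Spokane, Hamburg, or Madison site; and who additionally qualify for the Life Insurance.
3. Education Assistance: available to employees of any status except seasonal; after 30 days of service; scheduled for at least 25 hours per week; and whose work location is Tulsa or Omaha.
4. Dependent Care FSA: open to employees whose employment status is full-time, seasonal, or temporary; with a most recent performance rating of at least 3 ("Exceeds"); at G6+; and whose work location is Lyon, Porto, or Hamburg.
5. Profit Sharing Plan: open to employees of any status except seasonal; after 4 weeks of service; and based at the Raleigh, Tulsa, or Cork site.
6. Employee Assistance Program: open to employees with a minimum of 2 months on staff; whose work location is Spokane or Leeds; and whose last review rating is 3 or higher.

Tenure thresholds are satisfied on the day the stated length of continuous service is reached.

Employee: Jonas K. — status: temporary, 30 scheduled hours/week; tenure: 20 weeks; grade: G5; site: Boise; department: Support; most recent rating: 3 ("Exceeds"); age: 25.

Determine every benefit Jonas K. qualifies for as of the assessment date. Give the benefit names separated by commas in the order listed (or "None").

None

Life Insurance — status temporary ✓; service 20 weeks < 6 months (≈180 days) ✗ → not eligible.
Childcare Subsidy — status temporary ✗ (requires seasonal) → not eligible.
Education Assistance — status temporary ✓ (not excluded); service 20 weeks ≥ 30 days ✓; 30 hrs/wk ≥ 25 ✓; site Boise ✗ (not Tulsa or Omaha) → not eligible.
Dependent Care FSA — status temporary ✓; rating 3 ≥ 3 ✓; grade G5 < G6 ✗ → not eligible.
Profit Sharing Plan — status temporary ✓ (not excluded); service 20 weeks ≥ 4 weeks ✓; site Boise ✗ (not Raleigh, Tulsa, or Cork) → not eligible.
Employee Assistance Program — service 20 weeks ≥ 2 months (≈60 days) ✓; site Boise ✗ (not Spokane or Leeds) → not eligible.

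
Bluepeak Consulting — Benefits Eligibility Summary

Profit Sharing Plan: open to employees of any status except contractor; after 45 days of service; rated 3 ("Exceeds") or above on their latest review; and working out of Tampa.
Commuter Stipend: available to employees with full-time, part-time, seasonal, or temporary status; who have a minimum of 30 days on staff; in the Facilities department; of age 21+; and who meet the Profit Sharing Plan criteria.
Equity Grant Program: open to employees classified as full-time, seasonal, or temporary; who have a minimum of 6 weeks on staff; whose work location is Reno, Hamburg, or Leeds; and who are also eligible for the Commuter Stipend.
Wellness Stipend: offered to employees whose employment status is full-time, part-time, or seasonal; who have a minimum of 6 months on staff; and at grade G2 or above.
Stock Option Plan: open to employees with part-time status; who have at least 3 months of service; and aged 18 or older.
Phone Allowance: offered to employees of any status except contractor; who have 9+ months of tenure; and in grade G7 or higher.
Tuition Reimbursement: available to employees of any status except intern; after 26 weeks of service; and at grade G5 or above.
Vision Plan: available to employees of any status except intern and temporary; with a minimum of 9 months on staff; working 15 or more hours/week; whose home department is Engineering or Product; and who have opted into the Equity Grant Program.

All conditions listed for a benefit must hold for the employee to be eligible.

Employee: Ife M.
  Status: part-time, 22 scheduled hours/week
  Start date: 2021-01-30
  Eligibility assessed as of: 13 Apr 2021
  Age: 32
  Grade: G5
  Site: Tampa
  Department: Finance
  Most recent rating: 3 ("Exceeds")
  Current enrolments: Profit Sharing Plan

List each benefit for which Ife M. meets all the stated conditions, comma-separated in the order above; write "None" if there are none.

Profit Sharing Plan

Service from 2021-01-30 to 13 Apr 2021: 73 days.
Profit Sharing Plan — status part-time ✓ (not excluded); service 73 days ≥ 45 days ✓; rating 3 ≥ 3 ✓; site Tampa ✓ → eligible.
Commuter Stipend — status part-time ✓; service 73 days ≥ 30 days ✓; dept Finance ✗ → not eligible.
Equity Grant Program — status part-time ✗ (requires full-time, seasonal, or temporary) → not eligible.
Wellness Stipend — status part-time ✓; service 73 days < 6 months (≈180 days) ✗ → not eligible.
Stock Option Plan — status part-time ✓; service 73 days < 3 months (≈90 days) ✗ → not eligible.
Phone Allowance — status part-time ✓ (not excluded); service 73 days < 9 months (≈270 days) ✗ → not eligible.
Tuition Reimbursement — status part-time ✓ (not excluded); service 73 days < 26 weeks (≈182 days) ✗ → not eligible.
Vision Plan — status part-time ✓ (not excluded); service 73 days < 9 months (≈270 days) ✗ → not eligible.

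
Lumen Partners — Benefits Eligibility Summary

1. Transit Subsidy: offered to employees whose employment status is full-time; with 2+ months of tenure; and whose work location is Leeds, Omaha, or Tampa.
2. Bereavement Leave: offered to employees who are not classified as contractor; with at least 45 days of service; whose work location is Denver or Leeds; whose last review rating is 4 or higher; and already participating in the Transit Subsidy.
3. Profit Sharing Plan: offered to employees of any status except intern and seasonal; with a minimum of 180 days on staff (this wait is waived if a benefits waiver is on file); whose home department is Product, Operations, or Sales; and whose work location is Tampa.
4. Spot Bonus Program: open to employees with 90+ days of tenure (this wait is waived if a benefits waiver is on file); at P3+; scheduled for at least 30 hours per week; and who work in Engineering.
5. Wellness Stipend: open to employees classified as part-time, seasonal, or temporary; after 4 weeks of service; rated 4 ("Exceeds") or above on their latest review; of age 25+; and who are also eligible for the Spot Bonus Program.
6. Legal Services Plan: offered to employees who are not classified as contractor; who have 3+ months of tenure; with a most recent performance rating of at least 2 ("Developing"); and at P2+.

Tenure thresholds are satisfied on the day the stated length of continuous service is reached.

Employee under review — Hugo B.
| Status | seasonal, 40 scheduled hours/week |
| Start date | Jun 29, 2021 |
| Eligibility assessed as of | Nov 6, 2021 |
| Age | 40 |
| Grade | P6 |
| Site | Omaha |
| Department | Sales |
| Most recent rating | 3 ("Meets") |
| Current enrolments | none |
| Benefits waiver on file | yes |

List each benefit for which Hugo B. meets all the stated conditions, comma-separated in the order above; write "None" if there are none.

Legal Services Plan

Service from Jun 29, 2021 to Nov 6, 2021: 130 days.
Transit Subsidy — status seasonal ✗ (requires full-time) → not eligible.
Bereavement Leave — status seasonal ✓ (not excluded); service 130 days ≥ 45 days ✓; site Omaha ✗ (not Denver or Leeds) → not eligible.
Profit Sharing Plan — status seasonal ✗ (excluded) → not eligible.
Spot Bonus Program — benefits waiver on file ✓; grade P6 ≥ P3 ✓; 40 hrs/wk ≥ 30 ✓; dept Sales ✗ → not eligible.
Wellness Stipend — status seasonal ✓; service 130 days ≥ 4 weeks (≈28 days) ✓; rating 3 < 4 ✗ → not eligible.
Legal Services Plan — status seasonal ✓ (not excluded); service 130 days ≥ 3 months (≈90 days) ✓; rating 3 ≥ 2 ✓; grade P6 ≥ P2 ✓ → eligible.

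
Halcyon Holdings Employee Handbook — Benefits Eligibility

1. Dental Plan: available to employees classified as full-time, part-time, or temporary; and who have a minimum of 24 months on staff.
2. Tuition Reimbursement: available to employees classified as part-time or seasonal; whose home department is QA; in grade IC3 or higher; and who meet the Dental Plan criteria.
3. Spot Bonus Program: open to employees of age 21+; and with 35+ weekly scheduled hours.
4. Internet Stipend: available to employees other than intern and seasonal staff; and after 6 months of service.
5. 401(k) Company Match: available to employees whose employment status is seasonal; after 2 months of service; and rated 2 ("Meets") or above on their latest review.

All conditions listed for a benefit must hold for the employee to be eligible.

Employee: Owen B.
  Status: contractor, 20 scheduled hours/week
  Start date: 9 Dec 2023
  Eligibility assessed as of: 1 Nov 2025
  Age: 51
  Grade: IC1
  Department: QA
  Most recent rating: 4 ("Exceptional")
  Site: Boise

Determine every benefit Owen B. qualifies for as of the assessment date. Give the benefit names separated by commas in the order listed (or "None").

Service from 9 Dec 2023 to 1 Nov 2025: 693 days.
Dental Plan — status contractor ✗ (requires full-time, part-time, or temporary) → not eligible.
Tuition Reimbursement — status contractor ✗ (requires part-time or seasonal) → not eligible.
Spot Bonus Program — age 51 ≥ 21 ✓; 20 hrs/wk < 35 ✗ → not eligible.
Internet Stipend — status contractor ✓ (not excluded); service 693 days ≥ 6 months (≈180 days) ✓ → eligible.
401(k) Company Match — status contractor ✗ (requires seasonal) → not eligible.

Internet Stipend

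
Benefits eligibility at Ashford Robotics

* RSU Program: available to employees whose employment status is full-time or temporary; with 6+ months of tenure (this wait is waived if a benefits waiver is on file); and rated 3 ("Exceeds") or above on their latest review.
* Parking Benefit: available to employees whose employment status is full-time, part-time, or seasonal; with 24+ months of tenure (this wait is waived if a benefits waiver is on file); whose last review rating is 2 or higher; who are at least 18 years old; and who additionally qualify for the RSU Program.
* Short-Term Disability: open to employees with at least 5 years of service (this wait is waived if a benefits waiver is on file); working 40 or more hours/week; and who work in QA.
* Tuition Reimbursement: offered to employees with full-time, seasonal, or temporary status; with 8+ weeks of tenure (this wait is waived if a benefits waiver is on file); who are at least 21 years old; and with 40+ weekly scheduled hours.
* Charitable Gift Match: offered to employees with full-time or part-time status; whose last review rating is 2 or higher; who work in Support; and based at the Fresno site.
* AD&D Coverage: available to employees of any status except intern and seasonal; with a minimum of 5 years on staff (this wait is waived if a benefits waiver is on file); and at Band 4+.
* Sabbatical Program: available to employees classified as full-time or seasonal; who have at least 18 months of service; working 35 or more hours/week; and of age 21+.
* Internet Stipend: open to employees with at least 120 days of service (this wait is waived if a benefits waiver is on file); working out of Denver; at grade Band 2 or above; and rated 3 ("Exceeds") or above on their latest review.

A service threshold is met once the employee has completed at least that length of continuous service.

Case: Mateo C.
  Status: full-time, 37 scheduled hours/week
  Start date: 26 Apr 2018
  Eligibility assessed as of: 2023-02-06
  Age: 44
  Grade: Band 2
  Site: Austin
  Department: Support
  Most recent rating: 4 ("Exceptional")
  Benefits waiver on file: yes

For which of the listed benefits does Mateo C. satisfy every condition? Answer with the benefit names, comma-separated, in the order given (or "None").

Service from 26 Apr 2018 to 2023-02-06: 1747 days.
RSU Program — status full-time ✓; benefits waiver on file ✓; rating 4 ≥ 3 ✓ → eligible.
Parking Benefit — status full-time ✓; benefits waiver on file ✓; rating 4 ≥ 2 ✓; age 44 ≥ 18 ✓; eligible for RSU Program ✓ → eligible.
Short-Term Disability — benefits waiver on file ✓; 37 hrs/wk < 40 ✗ → not eligible.
Tuition Reimbursement — status full-time ✓; benefits waiver on file ✓; age 44 ≥ 21 ✓; 37 hrs/wk < 40 ✗ → not eligible.
Charitable Gift Match — status full-time ✓; rating 4 ≥ 2 ✓; dept Support ✓; site Austin ✗ (not Fresno) → not eligible.
AD&D Coverage — status full-time ✓ (not excluded); benefits waiver on file ✓; grade Band 2 < Band 4 ✗ → not eligible.
Sabbatical Program — status full-time ✓; service 1747 days ≥ 18 months (≈540 days) ✓; 37 hrs/wk ≥ 35 ✓; age 44 ≥ 21 ✓ → eligible.
Internet Stipend — benefits waiver on file ✓; site Austin ✗ (not Denver) → not eligible.

RSU Program, Parking Benefit, Sabbatical Program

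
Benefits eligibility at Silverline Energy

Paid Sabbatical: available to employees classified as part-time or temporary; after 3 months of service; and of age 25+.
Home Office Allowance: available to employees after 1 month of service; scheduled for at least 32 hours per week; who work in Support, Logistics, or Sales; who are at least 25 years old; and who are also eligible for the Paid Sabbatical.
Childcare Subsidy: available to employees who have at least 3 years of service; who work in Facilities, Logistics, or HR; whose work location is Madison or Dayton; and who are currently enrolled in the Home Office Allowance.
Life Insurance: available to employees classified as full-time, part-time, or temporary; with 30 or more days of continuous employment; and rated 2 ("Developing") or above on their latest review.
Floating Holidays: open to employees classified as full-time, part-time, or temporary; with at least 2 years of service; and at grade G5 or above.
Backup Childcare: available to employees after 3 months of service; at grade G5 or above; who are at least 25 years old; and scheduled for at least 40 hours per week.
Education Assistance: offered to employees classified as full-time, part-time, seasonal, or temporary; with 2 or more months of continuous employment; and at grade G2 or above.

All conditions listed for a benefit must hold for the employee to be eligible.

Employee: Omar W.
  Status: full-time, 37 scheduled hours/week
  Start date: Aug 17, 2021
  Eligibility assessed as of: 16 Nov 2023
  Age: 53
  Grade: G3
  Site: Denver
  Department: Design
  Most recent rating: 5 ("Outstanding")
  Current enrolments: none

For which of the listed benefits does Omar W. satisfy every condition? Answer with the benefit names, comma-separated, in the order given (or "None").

Service from Aug 17, 2021 to 16 Nov 2023: 821 days.
Paid Sabbatical — status full-time ✗ (requires part-time or temporary) → not eligible.
Home Office Allowance — service 821 days ≥ 1 month (≈30 days) ✓; 37 hrs/wk ≥ 32 ✓; dept Design ✗ → not eligible.
Childcare Subsidy — service 821 days < 3 years (≈1095 days) ✗ → not eligible.
Life Insurance — status full-time ✓; service 821 days ≥ 30 days ✓; rating 5 ≥ 2 ✓ → eligible.
Floating Holidays — status full-time ✓; service 821 days ≥ 2 years (≈730 days) ✓; grade G3 < G5 ✗ → not eligible.
Backup Childcare — service 821 days ≥ 3 months (≈90 days) ✓; grade G3 < G5 ✗ → not eligible.
Education Assistance — status full-time ✓; service 821 days ≥ 2 months (≈60 days) ✓; grade G3 ≥ G2 ✓ → eligible.

Life Insurance, Education Assistance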